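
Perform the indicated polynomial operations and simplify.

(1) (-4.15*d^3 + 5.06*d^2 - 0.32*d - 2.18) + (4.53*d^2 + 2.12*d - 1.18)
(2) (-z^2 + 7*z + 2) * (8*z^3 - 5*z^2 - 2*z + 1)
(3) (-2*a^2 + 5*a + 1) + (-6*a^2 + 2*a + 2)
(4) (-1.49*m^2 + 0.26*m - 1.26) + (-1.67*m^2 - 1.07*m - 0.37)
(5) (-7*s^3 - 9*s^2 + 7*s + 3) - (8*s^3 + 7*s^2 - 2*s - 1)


(1) = -4.15*d^3 + 9.59*d^2 + 1.8*d - 3.36
(2) = -8*z^5 + 61*z^4 - 17*z^3 - 25*z^2 + 3*z + 2
(3) = -8*a^2 + 7*a + 3
(4) = -3.16*m^2 - 0.81*m - 1.63
(5) = -15*s^3 - 16*s^2 + 9*s + 4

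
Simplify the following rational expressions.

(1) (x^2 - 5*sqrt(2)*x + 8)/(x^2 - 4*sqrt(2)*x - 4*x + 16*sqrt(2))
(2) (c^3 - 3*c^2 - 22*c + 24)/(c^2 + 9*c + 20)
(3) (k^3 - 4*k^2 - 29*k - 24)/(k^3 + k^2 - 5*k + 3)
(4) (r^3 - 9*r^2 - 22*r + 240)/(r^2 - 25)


(1) = (x - sqrt(2))/(x - 4)
(2) = (c^2 - 7*c + 6)/(c + 5)
(3) = (k^2 - 7*k - 8)/(k^2 - 2*k + 1)
(4) = (r^2 - 14*r + 48)/(r - 5)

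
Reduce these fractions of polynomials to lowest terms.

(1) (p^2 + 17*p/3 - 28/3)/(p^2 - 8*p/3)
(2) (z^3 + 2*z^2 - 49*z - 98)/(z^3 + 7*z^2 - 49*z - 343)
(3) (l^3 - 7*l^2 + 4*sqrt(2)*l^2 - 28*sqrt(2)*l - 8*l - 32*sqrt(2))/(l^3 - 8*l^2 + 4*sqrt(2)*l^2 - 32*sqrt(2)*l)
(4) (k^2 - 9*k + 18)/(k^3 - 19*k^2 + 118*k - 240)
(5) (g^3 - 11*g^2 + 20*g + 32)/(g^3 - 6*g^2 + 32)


(1) = (3*p^2 + 17*p - 28)/(3*p^2 - 8*p)
(2) = (z + 2)/(z + 7)
(3) = (l + 1)/l
(4) = (k - 3)/(k^2 - 13*k + 40)
(5) = (g^2 - 7*g - 8)/(g^2 - 2*g - 8)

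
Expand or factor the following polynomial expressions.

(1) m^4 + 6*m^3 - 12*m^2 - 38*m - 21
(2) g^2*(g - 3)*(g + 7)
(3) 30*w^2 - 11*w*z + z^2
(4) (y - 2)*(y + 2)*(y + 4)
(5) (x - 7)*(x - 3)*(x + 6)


(1) = (m - 3)*(m + 1)^2*(m + 7)
(2) = g^4 + 4*g^3 - 21*g^2
(3) = (-6*w + z)*(-5*w + z)
(4) = y^3 + 4*y^2 - 4*y - 16
(5) = x^3 - 4*x^2 - 39*x + 126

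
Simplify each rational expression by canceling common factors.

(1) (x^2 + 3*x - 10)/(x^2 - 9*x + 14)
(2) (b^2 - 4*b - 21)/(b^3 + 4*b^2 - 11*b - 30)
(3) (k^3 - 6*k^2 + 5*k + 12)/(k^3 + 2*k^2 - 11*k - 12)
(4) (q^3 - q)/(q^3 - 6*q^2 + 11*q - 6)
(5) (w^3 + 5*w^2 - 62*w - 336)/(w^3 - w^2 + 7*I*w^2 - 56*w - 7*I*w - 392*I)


(1) = (x + 5)/(x - 7)
(2) = (b^2 - 4*b - 21)/(b^3 + 4*b^2 - 11*b - 30)
(3) = (k - 4)/(k + 4)
(4) = (q^2 + q)/(q^2 - 5*q + 6)
(5) = (w + 6)/(w + 7*I)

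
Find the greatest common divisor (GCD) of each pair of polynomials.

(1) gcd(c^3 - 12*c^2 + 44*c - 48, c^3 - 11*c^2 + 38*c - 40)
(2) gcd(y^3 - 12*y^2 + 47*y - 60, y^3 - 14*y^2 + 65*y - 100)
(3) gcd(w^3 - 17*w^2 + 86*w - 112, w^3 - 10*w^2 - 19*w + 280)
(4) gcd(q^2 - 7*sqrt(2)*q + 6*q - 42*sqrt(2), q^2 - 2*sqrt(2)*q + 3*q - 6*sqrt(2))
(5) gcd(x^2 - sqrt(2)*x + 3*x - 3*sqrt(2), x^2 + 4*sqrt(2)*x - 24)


(1) = c^2 - 6*c + 8
(2) = y^2 - 9*y + 20
(3) = w^2 - 15*w + 56
(4) = gcd((q + 6)*(q - 7*sqrt(2)), (q + 3)*(q - 2*sqrt(2))) = 1
(5) = 1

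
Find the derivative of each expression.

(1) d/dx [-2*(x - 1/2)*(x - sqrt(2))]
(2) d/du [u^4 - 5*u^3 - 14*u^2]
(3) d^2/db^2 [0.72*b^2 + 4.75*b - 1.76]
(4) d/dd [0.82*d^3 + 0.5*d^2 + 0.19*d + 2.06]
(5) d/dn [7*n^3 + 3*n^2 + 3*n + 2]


(1) = -4*x + 1 + 2*sqrt(2)
(2) = u*(4*u^2 - 15*u - 28)
(3) = 1.44000000000000
(4) = 2.46*d^2 + 1.0*d + 0.19
(5) = 21*n^2 + 6*n + 3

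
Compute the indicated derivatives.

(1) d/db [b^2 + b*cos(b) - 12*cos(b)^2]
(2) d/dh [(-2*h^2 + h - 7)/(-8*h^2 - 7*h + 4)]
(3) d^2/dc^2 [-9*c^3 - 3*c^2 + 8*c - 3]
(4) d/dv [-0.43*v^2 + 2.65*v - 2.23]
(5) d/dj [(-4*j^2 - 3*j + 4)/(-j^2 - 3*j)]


(1) = -b*sin(b) + 2*b + 12*sin(2*b) + cos(b)
(2) = (22*h^2 - 128*h - 45)/(64*h^4 + 112*h^3 - 15*h^2 - 56*h + 16)
(3) = -54*c - 6
(4) = 2.65 - 0.86*v
(5) = (9*j^2 + 8*j + 12)/(j^2*(j^2 + 6*j + 9))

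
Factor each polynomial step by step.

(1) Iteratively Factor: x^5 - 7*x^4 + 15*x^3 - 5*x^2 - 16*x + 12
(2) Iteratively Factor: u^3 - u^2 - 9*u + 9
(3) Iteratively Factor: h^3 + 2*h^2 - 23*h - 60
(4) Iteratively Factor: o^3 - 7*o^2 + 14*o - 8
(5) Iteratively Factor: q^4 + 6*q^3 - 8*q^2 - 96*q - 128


(1) = (x - 3)*(x^4 - 4*x^3 + 3*x^2 + 4*x - 4) = (x - 3)*(x - 1)*(x^3 - 3*x^2 + 4) = (x - 3)*(x - 1)*(x + 1)*(x^2 - 4*x + 4) = (x - 3)*(x - 2)*(x - 1)*(x + 1)*(x - 2)
(2) = (u - 3)*(u^2 + 2*u - 3) = (u - 3)*(u + 3)*(u - 1)
(3) = (h + 4)*(h^2 - 2*h - 15) = (h + 3)*(h + 4)*(h - 5)
(4) = (o - 4)*(o^2 - 3*o + 2) = (o - 4)*(o - 2)*(o - 1)
(5) = (q + 4)*(q^3 + 2*q^2 - 16*q - 32) = (q + 2)*(q + 4)*(q^2 - 16) = (q + 2)*(q + 4)^2*(q - 4)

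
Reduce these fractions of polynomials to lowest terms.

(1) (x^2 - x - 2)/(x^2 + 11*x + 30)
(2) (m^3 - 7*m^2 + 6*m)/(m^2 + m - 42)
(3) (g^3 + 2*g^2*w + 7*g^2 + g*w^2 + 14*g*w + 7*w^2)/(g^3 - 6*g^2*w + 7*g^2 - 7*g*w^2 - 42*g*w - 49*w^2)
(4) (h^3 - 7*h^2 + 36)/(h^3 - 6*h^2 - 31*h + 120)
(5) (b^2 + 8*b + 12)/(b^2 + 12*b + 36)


(1) = (x^2 - x - 2)/(x^2 + 11*x + 30)
(2) = (m^2 - m)/(m + 7)
(3) = (-g - w)/(-g + 7*w)
(4) = (h^2 - 4*h - 12)/(h^2 - 3*h - 40)
(5) = (b + 2)/(b + 6)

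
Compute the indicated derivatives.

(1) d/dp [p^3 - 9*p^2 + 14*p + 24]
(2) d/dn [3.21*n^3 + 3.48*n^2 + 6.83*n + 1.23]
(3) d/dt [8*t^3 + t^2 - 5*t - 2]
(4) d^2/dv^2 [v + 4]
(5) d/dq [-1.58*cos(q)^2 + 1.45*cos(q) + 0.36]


(1) = 3*p^2 - 18*p + 14
(2) = 9.63*n^2 + 6.96*n + 6.83
(3) = 24*t^2 + 2*t - 5
(4) = 0
(5) = (3.16*cos(q) - 1.45)*sin(q)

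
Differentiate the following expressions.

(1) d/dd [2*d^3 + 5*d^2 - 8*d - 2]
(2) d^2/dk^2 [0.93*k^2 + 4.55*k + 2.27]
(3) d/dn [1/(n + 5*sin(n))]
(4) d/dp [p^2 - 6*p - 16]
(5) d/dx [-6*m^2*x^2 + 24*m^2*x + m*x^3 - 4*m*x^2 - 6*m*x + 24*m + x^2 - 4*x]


(1) = 6*d^2 + 10*d - 8
(2) = 1.86000000000000
(3) = -(5*cos(n) + 1)/(n + 5*sin(n))^2
(4) = 2*p - 6
(5) = -12*m^2*x + 24*m^2 + 3*m*x^2 - 8*m*x - 6*m + 2*x - 4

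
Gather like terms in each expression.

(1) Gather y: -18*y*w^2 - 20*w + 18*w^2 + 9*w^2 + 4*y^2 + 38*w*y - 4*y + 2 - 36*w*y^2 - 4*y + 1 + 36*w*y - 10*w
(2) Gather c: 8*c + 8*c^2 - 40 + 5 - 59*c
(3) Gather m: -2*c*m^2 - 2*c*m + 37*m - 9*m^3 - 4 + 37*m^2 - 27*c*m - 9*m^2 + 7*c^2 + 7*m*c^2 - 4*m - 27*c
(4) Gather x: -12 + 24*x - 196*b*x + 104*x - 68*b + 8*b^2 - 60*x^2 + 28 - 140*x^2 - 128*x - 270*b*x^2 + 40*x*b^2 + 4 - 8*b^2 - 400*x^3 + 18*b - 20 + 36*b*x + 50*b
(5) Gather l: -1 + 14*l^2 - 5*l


(1) = 27*w^2 - 30*w + y^2*(4 - 36*w) + y*(-18*w^2 + 74*w - 8) + 3
(2) = 8*c^2 - 51*c - 35
(3) = 7*c^2 - 27*c - 9*m^3 + m^2*(28 - 2*c) + m*(7*c^2 - 29*c + 33) - 4
(4) = -400*x^3 + x^2*(-270*b - 200) + x*(40*b^2 - 160*b)
(5) = 14*l^2 - 5*l - 1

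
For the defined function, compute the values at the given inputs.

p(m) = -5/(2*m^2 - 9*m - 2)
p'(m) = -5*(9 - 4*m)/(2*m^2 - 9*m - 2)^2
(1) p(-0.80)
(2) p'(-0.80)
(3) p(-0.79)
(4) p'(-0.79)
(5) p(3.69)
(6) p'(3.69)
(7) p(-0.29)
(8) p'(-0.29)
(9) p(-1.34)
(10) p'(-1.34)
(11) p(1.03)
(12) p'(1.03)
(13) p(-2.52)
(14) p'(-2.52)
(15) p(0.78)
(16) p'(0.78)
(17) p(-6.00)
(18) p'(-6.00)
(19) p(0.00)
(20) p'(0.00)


(1) = -0.77
(2) = -1.45
(3) = -0.79
(4) = -1.50
(5) = 0.63
(6) = 0.45
(7) = -6.43
(8) = -83.88
(9) = -0.37
(10) = -0.39
(11) = 0.55
(12) = -0.29
(13) = -0.15
(14) = -0.09
(15) = 0.64
(16) = -0.48
(17) = -0.04
(18) = -0.01
(19) = 2.50
(20) = -11.25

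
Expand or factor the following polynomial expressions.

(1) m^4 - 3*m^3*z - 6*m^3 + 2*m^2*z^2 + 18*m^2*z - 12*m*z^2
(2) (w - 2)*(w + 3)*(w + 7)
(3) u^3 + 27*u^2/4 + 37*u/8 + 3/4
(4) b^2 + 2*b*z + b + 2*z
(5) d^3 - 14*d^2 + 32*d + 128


(1) = m*(m - 6)*(m - 2*z)*(m - z)
(2) = w^3 + 8*w^2 + w - 42
(3) = (u + 1/4)*(u + 1/2)*(u + 6)
(4) = (b + 1)*(b + 2*z)
(5) = (d - 8)^2*(d + 2)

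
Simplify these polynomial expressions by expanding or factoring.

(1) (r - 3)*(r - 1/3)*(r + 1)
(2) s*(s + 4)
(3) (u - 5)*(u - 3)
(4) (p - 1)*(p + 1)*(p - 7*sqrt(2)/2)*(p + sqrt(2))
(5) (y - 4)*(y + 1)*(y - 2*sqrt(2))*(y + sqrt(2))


(1) = r^3 - 7*r^2/3 - 7*r/3 + 1
(2) = s^2 + 4*s
(3) = u^2 - 8*u + 15
(4) = p^4 - 5*sqrt(2)*p^3/2 - 8*p^2 + 5*sqrt(2)*p/2 + 7
(5) = y^4 - 3*y^3 - sqrt(2)*y^3 - 8*y^2 + 3*sqrt(2)*y^2 + 4*sqrt(2)*y + 12*y + 16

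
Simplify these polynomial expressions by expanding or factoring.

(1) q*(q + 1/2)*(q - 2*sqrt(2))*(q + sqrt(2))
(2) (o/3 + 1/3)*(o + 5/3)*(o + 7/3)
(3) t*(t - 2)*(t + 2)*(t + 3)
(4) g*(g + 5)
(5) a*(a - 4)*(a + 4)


(1) = q^4 - sqrt(2)*q^3 + q^3/2 - 4*q^2 - sqrt(2)*q^2/2 - 2*q
(2) = o^3/3 + 5*o^2/3 + 71*o/27 + 35/27
(3) = t^4 + 3*t^3 - 4*t^2 - 12*t
(4) = g^2 + 5*g
(5) = a^3 - 16*a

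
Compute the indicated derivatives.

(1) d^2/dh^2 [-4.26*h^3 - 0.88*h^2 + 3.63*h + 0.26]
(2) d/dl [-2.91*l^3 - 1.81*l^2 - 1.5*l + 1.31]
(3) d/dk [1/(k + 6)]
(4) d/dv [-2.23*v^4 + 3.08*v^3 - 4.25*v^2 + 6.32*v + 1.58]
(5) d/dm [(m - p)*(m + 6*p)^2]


(1) = -25.56*h - 1.76
(2) = -8.73*l^2 - 3.62*l - 1.5
(3) = -1/(k + 6)^2
(4) = -8.92*v^3 + 9.24*v^2 - 8.5*v + 6.32
(5) = (m + 6*p)*(3*m + 4*p)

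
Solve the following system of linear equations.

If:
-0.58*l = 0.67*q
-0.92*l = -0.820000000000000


Then:
l = 0.89
q = -0.77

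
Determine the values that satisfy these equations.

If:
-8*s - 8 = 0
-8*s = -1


Then:
No Solution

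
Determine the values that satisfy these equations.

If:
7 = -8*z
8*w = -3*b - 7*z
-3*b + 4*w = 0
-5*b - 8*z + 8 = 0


Then:
No Solution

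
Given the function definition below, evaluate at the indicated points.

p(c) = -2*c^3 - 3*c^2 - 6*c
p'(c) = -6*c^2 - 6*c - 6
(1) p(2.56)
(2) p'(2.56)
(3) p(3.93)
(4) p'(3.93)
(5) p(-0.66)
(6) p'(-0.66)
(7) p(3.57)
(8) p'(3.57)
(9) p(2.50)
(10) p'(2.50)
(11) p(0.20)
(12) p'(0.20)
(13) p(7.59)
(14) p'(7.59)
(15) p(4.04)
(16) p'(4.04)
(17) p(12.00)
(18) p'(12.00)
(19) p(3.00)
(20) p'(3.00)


(1) = -68.58
(2) = -60.68
(3) = -191.31
(4) = -122.25
(5) = 3.23
(6) = -4.65
(7) = -150.65
(8) = -103.89
(9) = -65.00
(10) = -58.50
(11) = -1.34
(12) = -7.44
(13) = -1092.86
(14) = -397.19
(15) = -205.08
(16) = -128.17
(17) = -3960.00
(18) = -942.00
(19) = -99.00
(20) = -78.00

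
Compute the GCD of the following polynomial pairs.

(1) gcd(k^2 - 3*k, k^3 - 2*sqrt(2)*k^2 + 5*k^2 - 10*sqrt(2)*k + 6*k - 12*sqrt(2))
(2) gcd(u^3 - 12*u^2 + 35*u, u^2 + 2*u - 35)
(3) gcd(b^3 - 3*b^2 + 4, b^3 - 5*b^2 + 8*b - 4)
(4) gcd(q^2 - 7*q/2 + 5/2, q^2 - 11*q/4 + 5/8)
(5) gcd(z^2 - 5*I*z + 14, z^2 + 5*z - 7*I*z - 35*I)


(1) = gcd(k*(k - 3), (k + 2)*(k + 3)*(k - 2*sqrt(2))) = 1
(2) = u - 5
(3) = gcd((b - 2)^2*(b + 1), (b - 2)^2*(b - 1)) = b^2 - 4*b + 4
(4) = q - 5/2
(5) = z - 7*I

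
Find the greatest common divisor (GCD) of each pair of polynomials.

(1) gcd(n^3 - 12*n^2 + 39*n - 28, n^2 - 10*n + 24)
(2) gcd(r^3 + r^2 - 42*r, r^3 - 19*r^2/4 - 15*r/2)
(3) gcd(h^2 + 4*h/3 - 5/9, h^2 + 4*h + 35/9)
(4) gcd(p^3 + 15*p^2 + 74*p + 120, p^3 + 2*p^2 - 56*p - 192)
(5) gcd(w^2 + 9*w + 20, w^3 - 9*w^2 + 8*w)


(1) = gcd((n - 7)*(n - 4)*(n - 1), (n - 6)*(n - 4)) = n - 4
(2) = r^2 - 6*r
(3) = h + 5/3
(4) = p^2 + 10*p + 24
(5) = gcd((w + 4)*(w + 5), w*(w - 8)*(w - 1)) = 1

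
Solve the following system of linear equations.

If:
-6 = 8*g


Then:
g = -3/4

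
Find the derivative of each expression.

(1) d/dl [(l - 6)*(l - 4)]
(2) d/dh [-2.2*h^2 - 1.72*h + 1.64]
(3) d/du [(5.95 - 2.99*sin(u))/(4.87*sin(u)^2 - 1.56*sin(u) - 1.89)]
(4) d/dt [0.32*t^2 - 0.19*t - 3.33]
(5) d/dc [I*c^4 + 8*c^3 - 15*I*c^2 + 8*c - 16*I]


(1) = 2*l - 10
(2) = -4.4*h - 1.72
(3) = (14.5613*sin(u)^2 - 57.953*sin(u) + 14.9331)*cos(u)/(23.7169*sin(u)^4 - 15.1944*sin(u)^3 - 15.975*sin(u)^2 + 5.8968*sin(u) + 3.5721)
(4) = 0.64*t - 0.19
(5) = 4*I*c^3 + 24*c^2 - 30*I*c + 8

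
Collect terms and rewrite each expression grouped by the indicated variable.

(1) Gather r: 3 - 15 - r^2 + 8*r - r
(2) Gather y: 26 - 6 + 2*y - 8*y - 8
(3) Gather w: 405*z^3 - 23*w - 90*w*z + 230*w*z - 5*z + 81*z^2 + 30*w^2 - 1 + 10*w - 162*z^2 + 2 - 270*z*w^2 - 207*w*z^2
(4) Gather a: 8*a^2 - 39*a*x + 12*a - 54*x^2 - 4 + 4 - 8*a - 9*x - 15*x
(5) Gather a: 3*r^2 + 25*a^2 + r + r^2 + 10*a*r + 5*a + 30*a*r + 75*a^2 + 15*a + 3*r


(1) = -r^2 + 7*r - 12
(2) = 12 - 6*y
(3) = w^2*(30 - 270*z) + w*(-207*z^2 + 140*z - 13) + 405*z^3 - 81*z^2 - 5*z + 1
(4) = 8*a^2 + a*(4 - 39*x) - 54*x^2 - 24*x
(5) = 100*a^2 + a*(40*r + 20) + 4*r^2 + 4*r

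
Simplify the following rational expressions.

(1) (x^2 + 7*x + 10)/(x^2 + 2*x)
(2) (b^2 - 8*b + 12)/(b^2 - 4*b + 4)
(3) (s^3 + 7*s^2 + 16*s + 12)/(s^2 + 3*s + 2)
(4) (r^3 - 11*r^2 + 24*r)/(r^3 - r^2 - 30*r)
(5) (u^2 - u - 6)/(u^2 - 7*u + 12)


(1) = (x + 5)/x
(2) = (b - 6)/(b - 2)
(3) = (s^2 + 5*s + 6)/(s + 1)
(4) = (r^2 - 11*r + 24)/(r^2 - r - 30)
(5) = (u + 2)/(u - 4)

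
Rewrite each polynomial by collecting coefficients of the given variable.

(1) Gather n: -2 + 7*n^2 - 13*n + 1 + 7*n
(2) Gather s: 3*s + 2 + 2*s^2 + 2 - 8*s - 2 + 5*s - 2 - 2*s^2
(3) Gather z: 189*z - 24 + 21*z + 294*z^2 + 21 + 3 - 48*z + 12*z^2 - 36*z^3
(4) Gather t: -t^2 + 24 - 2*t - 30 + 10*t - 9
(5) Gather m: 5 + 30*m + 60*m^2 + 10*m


(1) = 7*n^2 - 6*n - 1
(2) = 0
(3) = -36*z^3 + 306*z^2 + 162*z
(4) = -t^2 + 8*t - 15
(5) = 60*m^2 + 40*m + 5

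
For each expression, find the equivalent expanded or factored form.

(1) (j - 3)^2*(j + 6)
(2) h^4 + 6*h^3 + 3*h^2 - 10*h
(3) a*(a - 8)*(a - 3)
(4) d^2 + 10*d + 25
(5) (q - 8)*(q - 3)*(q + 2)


(1) = j^3 - 27*j + 54
(2) = h*(h - 1)*(h + 2)*(h + 5)
(3) = a^3 - 11*a^2 + 24*a
(4) = (d + 5)^2
(5) = q^3 - 9*q^2 + 2*q + 48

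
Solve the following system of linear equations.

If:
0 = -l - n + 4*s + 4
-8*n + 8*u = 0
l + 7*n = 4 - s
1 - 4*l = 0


Then:
l = 1/4
n = 75/116
s = -45/58
u = 75/116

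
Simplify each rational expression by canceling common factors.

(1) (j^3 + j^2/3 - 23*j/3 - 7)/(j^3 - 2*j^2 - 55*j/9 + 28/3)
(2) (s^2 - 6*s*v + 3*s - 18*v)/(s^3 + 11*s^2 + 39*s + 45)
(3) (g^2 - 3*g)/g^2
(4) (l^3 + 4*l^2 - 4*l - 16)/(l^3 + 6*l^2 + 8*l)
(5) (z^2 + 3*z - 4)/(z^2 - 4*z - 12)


(1) = (3*j + 3)/(3*j - 4)
(2) = (s - 6*v)/(s^2 + 8*s + 15)
(3) = (g - 3)/g
(4) = (l - 2)/l
(5) = (z^2 + 3*z - 4)/(z^2 - 4*z - 12)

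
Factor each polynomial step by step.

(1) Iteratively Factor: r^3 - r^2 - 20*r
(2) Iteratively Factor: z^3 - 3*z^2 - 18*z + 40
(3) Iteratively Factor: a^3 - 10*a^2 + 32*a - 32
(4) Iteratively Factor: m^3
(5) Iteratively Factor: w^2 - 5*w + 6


(1) = (r - 5)*(r^2 + 4*r) = (r - 5)*(r + 4)*(r)
(2) = (z - 2)*(z^2 - z - 20) = (z - 2)*(z + 4)*(z - 5)
(3) = (a - 4)*(a^2 - 6*a + 8) = (a - 4)*(a - 2)*(a - 4)
(4) = (m)*(m^2) = m^2*(m)
(5) = (w - 3)*(w - 2)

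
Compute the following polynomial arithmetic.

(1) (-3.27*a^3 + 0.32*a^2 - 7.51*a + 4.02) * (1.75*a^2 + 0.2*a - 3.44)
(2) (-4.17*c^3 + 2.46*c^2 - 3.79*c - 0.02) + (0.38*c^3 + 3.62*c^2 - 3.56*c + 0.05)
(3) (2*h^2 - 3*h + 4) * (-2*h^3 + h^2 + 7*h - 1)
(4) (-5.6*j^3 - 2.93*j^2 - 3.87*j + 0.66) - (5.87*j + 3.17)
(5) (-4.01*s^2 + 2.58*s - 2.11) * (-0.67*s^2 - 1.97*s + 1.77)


(1) = -5.7225*a^5 - 0.094*a^4 - 1.8297*a^3 + 4.4322*a^2 + 26.6384*a - 13.8288
(2) = -3.79*c^3 + 6.08*c^2 - 7.35*c + 0.03
(3) = -4*h^5 + 8*h^4 + 3*h^3 - 19*h^2 + 31*h - 4
(4) = -5.6*j^3 - 2.93*j^2 - 9.74*j - 2.51
(5) = 2.6867*s^4 + 6.1711*s^3 - 10.7666*s^2 + 8.7233*s - 3.7347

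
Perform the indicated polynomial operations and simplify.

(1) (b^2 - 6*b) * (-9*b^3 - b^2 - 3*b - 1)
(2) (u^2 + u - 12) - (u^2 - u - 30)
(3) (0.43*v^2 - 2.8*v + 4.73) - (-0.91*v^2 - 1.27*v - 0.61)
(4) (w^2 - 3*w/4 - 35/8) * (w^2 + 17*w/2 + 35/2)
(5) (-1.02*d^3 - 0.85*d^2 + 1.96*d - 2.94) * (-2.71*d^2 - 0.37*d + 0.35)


(1) = -9*b^5 + 53*b^4 + 3*b^3 + 17*b^2 + 6*b
(2) = 2*u + 18
(3) = 1.34*v^2 - 1.53*v + 5.34
(4) = w^4 + 31*w^3/4 + 27*w^2/4 - 805*w/16 - 1225/16
(5) = 2.7642*d^5 + 2.6809*d^4 - 5.3541*d^3 + 6.9447*d^2 + 1.7738*d - 1.029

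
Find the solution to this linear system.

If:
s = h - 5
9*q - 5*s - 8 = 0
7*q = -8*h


Then:
h = 119/107
q = -136/107
s = -416/107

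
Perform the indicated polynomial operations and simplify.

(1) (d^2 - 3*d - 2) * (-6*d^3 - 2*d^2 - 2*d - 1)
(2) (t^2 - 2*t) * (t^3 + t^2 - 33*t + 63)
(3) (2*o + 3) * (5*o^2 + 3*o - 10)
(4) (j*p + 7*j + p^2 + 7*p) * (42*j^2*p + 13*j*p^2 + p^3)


(1) = -6*d^5 + 16*d^4 + 16*d^3 + 9*d^2 + 7*d + 2
(2) = t^5 - t^4 - 35*t^3 + 129*t^2 - 126*t
(3) = 10*o^3 + 21*o^2 - 11*o - 30
(4) = 42*j^3*p^2 + 294*j^3*p + 55*j^2*p^3 + 385*j^2*p^2 + 14*j*p^4 + 98*j*p^3 + p^5 + 7*p^4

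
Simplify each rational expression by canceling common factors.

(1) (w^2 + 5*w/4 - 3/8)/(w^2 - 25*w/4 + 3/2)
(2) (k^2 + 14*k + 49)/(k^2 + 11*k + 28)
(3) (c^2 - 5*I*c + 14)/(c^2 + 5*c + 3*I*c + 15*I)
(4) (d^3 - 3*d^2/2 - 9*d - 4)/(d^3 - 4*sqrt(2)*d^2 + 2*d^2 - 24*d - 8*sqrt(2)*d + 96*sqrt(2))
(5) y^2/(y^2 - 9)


(1) = (2*w + 3)/(2*w - 12)
(2) = (k + 7)/(k + 4)
(3) = (c^2 - 5*I*c + 14)/(c^2 + c*(5 + 3*I) + 15*I)
(4) = (2*d^2 + 5*d + 2)/(2*d^2 + d*(12 - 8*sqrt(2)) - 48*sqrt(2))
(5) = y^2/(y^2 - 9)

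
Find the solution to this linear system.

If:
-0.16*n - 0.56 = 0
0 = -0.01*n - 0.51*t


Then:
n = -3.50
t = 0.07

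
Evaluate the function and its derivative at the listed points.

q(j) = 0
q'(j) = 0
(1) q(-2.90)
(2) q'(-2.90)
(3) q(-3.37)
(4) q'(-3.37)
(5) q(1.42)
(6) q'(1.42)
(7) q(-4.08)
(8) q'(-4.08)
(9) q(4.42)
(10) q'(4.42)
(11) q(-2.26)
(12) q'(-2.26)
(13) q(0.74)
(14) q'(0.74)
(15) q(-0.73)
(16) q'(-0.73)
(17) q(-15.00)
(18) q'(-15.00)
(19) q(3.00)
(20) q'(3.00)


(1) = 0.00
(2) = 0.00
(3) = 0.00
(4) = 0.00
(5) = 0.00
(6) = 0.00
(7) = 0.00
(8) = 0.00
(9) = 0.00
(10) = 0.00
(11) = 0.00
(12) = 0.00
(13) = 0.00
(14) = 0.00
(15) = 0.00
(16) = 0.00
(17) = 0.00
(18) = 0.00
(19) = 0.00
(20) = 0.00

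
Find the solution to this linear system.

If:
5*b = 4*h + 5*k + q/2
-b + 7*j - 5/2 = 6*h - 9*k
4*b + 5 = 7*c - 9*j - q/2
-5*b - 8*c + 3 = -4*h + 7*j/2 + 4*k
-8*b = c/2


Then:
b = 43*q/47228 - 289/23614
c = 2312/11807 - 172*q/11807
h = -7319*q/70842 - 57775/141684
j = -1589*q/23614 - 4697/11807
k = 22243/70842 - 2329*q/141684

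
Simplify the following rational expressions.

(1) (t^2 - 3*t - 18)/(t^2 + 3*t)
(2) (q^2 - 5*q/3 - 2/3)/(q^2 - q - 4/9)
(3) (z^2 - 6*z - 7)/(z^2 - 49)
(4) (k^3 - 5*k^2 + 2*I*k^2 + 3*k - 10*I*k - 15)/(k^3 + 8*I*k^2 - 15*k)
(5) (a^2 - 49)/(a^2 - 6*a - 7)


(1) = (t - 6)/t
(2) = (3*q - 6)/(3*q - 4)
(3) = (z + 1)/(z + 7)
(4) = (k^2 + k*(-5 - I) + 5*I)/(k^2 + 5*I*k)
(5) = (a + 7)/(a + 1)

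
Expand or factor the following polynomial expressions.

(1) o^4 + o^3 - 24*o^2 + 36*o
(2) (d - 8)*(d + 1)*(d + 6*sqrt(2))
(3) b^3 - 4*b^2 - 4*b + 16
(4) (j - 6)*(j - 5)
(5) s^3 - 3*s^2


(1) = o*(o - 3)*(o - 2)*(o + 6)
(2) = d^3 - 7*d^2 + 6*sqrt(2)*d^2 - 42*sqrt(2)*d - 8*d - 48*sqrt(2)
(3) = (b - 4)*(b - 2)*(b + 2)
(4) = j^2 - 11*j + 30
(5) = s^2*(s - 3)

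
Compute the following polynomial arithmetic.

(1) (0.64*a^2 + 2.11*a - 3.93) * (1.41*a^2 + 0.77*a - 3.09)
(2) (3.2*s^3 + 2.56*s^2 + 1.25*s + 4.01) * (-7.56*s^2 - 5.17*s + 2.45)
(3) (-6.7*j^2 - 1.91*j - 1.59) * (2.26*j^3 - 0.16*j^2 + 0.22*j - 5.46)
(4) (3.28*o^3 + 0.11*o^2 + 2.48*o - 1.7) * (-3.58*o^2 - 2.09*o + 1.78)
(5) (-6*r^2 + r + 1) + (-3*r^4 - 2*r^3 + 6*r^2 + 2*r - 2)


(1) = 0.9024*a^4 + 3.4679*a^3 - 5.8942*a^2 - 9.546*a + 12.1437
(2) = -24.192*s^5 - 35.8976*s^4 - 14.8452*s^3 - 30.5061*s^2 - 17.6692*s + 9.8245
(3) = -15.142*j^5 - 3.2446*j^4 - 4.7618*j^3 + 36.4162*j^2 + 10.0788*j + 8.6814
(4) = -11.7424*o^5 - 7.249*o^4 - 3.2699*o^3 + 1.0986*o^2 + 7.9674*o - 3.026
(5) = -3*r^4 - 2*r^3 + 3*r - 1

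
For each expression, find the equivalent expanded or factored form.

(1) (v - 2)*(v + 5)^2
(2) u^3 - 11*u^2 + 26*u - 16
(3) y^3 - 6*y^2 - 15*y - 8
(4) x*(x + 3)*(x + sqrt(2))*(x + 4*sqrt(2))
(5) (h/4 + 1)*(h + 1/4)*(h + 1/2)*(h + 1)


(1) = v^3 + 8*v^2 + 5*v - 50
(2) = (u - 8)*(u - 2)*(u - 1)
(3) = (y - 8)*(y + 1)^2
(4) = x^4 + 3*x^3 + 5*sqrt(2)*x^3 + 8*x^2 + 15*sqrt(2)*x^2 + 24*x
(5) = h^4/4 + 23*h^3/16 + 63*h^2/32 + 29*h/32 + 1/8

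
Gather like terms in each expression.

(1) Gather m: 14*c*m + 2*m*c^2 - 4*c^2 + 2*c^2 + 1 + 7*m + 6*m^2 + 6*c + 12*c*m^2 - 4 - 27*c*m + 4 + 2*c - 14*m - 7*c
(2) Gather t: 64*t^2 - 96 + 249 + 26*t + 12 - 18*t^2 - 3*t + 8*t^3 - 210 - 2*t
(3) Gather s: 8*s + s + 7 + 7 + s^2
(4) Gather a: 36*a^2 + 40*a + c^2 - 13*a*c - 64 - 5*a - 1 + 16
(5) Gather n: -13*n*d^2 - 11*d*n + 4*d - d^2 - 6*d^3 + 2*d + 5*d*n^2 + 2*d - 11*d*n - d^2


(1) = -2*c^2 + c + m^2*(12*c + 6) + m*(2*c^2 - 13*c - 7) + 1
(2) = 8*t^3 + 46*t^2 + 21*t - 45
(3) = s^2 + 9*s + 14
(4) = 36*a^2 + a*(35 - 13*c) + c^2 - 49
(5) = -6*d^3 - 2*d^2 + 5*d*n^2 + 8*d + n*(-13*d^2 - 22*d)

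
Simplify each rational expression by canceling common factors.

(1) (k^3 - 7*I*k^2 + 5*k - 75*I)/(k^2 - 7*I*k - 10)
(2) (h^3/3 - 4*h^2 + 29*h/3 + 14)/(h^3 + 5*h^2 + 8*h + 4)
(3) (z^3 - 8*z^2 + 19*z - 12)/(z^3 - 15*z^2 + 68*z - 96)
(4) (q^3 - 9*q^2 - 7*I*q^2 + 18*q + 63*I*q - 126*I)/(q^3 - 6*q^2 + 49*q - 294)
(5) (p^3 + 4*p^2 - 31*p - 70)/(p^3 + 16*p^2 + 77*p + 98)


(1) = (k^2 - 2*I*k + 15)/(k - 2*I)
(2) = (h^2 - 13*h + 42)/(3*h^2 + 12*h + 12)
(3) = (z - 1)/(z - 8)
(4) = (q - 3)/(q + 7*I)
(5) = (p - 5)/(p + 7)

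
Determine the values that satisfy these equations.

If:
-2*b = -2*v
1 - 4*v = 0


Then:
b = 1/4
v = 1/4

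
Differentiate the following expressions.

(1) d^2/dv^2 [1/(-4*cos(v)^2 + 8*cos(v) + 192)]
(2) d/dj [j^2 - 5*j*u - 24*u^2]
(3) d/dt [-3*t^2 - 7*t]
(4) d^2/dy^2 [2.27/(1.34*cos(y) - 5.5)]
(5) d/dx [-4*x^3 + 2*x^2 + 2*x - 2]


(1) = (-8*sin(v)^4 + 396*sin(v)^2 + 177*cos(v) + 3*cos(3*v) - 180)/(8*(sin(v)^2 + 2*cos(v) + 47)^3)
(2) = 2*j - 5*u
(3) = -6*t - 7
(4) = (4.076012*sin(y)^2 - 16.7299*cos(y) + 4.076012)/(1.34*cos(y) - 5.5)^3
(5) = -12*x^2 + 4*x + 2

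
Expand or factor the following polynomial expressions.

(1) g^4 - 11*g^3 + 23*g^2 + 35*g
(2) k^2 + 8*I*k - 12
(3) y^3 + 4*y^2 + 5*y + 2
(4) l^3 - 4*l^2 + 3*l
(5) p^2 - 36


(1) = g*(g - 7)*(g - 5)*(g + 1)
(2) = (k + 2*I)*(k + 6*I)
(3) = (y + 1)^2*(y + 2)
(4) = l*(l - 3)*(l - 1)
(5) = (p - 6)*(p + 6)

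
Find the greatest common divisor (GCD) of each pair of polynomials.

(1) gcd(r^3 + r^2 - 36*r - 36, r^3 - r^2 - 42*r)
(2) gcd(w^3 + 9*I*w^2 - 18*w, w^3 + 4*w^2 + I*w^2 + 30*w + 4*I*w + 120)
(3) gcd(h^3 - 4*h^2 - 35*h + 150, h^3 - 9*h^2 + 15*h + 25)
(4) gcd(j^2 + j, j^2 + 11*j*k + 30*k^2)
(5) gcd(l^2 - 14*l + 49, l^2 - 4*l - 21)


(1) = gcd((r - 6)*(r + 1)*(r + 6), r*(r - 7)*(r + 6)) = r + 6
(2) = w + 6*I
(3) = h^2 - 10*h + 25
(4) = gcd(j*(j + 1), (j + 5*k)*(j + 6*k)) = 1
(5) = l - 7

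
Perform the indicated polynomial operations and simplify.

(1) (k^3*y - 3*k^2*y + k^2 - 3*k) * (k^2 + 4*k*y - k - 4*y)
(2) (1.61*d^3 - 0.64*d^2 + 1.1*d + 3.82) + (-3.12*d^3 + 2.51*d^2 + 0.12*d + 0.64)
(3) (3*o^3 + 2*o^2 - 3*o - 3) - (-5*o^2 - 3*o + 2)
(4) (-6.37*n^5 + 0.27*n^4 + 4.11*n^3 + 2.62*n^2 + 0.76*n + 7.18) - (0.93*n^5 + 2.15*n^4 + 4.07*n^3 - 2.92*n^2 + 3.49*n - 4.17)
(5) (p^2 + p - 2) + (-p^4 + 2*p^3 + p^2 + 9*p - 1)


(1) = k^5*y + 4*k^4*y^2 - 4*k^4*y + k^4 - 16*k^3*y^2 + 7*k^3*y - 4*k^3 + 12*k^2*y^2 - 16*k^2*y + 3*k^2 + 12*k*y
(2) = -1.51*d^3 + 1.87*d^2 + 1.22*d + 4.46
(3) = 3*o^3 + 7*o^2 - 5
(4) = -7.3*n^5 - 1.88*n^4 + 0.04*n^3 + 5.54*n^2 - 2.73*n + 11.35
(5) = -p^4 + 2*p^3 + 2*p^2 + 10*p - 3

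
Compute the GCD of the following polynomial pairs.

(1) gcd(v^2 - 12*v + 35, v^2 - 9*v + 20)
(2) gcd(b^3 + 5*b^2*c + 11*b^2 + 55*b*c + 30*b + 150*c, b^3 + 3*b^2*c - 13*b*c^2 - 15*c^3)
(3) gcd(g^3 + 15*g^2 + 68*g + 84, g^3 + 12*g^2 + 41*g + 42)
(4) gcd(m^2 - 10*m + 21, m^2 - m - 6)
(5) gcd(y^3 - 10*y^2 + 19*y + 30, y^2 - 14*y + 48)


(1) = v - 5
(2) = b + 5*c
(3) = g^2 + 9*g + 14
(4) = gcd((m - 7)*(m - 3), (m - 3)*(m + 2)) = m - 3
(5) = y - 6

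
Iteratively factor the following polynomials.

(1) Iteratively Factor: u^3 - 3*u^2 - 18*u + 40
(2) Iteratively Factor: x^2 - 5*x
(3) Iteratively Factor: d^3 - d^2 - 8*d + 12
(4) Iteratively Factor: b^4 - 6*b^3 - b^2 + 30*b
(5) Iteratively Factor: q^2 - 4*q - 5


(1) = (u - 5)*(u^2 + 2*u - 8) = (u - 5)*(u - 2)*(u + 4)
(2) = (x - 5)*(x)
(3) = (d + 3)*(d^2 - 4*d + 4) = (d - 2)*(d + 3)*(d - 2)
(4) = (b - 3)*(b^3 - 3*b^2 - 10*b) = (b - 3)*(b + 2)*(b^2 - 5*b) = b*(b - 3)*(b + 2)*(b - 5)
(5) = (q - 5)*(q + 1)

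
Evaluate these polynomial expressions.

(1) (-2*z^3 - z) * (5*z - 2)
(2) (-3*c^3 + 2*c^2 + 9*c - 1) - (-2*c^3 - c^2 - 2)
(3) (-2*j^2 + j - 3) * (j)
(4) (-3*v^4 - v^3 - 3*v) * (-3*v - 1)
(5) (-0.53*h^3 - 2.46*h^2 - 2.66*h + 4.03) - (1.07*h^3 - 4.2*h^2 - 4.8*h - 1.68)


(1) = -10*z^4 + 4*z^3 - 5*z^2 + 2*z
(2) = -c^3 + 3*c^2 + 9*c + 1
(3) = -2*j^3 + j^2 - 3*j
(4) = 9*v^5 + 6*v^4 + v^3 + 9*v^2 + 3*v
(5) = -1.6*h^3 + 1.74*h^2 + 2.14*h + 5.71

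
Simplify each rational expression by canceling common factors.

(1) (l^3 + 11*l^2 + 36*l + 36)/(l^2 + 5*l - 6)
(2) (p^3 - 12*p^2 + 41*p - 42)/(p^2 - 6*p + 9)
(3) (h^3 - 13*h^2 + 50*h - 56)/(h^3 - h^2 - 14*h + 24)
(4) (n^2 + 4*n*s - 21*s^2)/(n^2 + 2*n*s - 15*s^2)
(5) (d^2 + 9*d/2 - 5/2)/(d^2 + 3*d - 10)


(1) = (l^2 + 5*l + 6)/(l - 1)
(2) = (p^2 - 9*p + 14)/(p - 3)
(3) = (h^2 - 11*h + 28)/(h^2 + h - 12)
(4) = (n + 7*s)/(n + 5*s)
(5) = (2*d - 1)/(2*d - 4)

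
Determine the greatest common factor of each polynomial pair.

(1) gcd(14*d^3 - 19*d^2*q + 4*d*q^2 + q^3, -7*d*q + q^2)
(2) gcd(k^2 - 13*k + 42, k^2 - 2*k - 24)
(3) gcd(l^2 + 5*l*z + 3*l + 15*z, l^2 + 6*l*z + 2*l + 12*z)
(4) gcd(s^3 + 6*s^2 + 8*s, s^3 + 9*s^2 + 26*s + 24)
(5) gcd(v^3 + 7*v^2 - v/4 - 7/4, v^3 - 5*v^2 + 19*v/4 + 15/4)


(1) = gcd((-2*d + q)*(-d + q)*(7*d + q), q*(-7*d + q)) = 1
(2) = gcd((k - 7)*(k - 6), (k - 6)*(k + 4)) = k - 6
(3) = 1
(4) = gcd(s*(s + 2)*(s + 4), (s + 2)*(s + 3)*(s + 4)) = s^2 + 6*s + 8
(5) = v + 1/2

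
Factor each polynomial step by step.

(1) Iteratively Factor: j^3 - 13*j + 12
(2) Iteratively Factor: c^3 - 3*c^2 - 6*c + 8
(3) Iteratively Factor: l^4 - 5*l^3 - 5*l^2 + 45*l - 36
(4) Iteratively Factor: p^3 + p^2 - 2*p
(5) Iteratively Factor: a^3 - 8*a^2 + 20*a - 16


(1) = (j - 1)*(j^2 + j - 12) = (j - 3)*(j - 1)*(j + 4)
(2) = (c - 1)*(c^2 - 2*c - 8) = (c - 4)*(c - 1)*(c + 2)
(3) = (l - 3)*(l^3 - 2*l^2 - 11*l + 12) = (l - 3)*(l + 3)*(l^2 - 5*l + 4) = (l - 4)*(l - 3)*(l + 3)*(l - 1)
(4) = (p + 2)*(p^2 - p) = p*(p + 2)*(p - 1)
(5) = (a - 2)*(a^2 - 6*a + 8) = (a - 2)^2*(a - 4)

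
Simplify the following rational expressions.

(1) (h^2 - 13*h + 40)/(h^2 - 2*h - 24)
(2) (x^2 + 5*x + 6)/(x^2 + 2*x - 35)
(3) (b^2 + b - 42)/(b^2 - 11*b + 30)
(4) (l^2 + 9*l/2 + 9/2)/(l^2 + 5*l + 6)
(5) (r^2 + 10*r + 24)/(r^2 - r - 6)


(1) = (h^2 - 13*h + 40)/(h^2 - 2*h - 24)
(2) = (x^2 + 5*x + 6)/(x^2 + 2*x - 35)
(3) = (b + 7)/(b - 5)
(4) = (2*l + 3)/(2*l + 4)
(5) = (r^2 + 10*r + 24)/(r^2 - r - 6)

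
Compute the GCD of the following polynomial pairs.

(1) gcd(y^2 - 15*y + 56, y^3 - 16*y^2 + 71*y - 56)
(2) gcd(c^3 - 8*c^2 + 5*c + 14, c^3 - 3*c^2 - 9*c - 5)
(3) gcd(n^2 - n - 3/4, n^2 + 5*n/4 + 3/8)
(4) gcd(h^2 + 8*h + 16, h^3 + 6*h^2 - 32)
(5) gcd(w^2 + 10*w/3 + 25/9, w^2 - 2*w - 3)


(1) = y^2 - 15*y + 56
(2) = gcd((c - 7)*(c - 2)*(c + 1), (c - 5)*(c + 1)^2) = c + 1
(3) = n + 1/2
(4) = gcd((h + 4)^2, (h - 2)*(h + 4)^2) = h^2 + 8*h + 16
(5) = gcd((w + 5/3)^2, (w - 3)*(w + 1)) = 1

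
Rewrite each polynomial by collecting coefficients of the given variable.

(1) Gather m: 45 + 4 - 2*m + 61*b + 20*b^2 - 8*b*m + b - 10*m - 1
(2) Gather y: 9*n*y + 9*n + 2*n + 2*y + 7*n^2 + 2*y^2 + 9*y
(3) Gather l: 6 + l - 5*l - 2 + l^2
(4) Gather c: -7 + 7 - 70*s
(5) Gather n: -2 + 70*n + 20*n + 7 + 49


(1) = 20*b^2 + 62*b + m*(-8*b - 12) + 48
(2) = 7*n^2 + 11*n + 2*y^2 + y*(9*n + 11)
(3) = l^2 - 4*l + 4
(4) = -70*s
(5) = 90*n + 54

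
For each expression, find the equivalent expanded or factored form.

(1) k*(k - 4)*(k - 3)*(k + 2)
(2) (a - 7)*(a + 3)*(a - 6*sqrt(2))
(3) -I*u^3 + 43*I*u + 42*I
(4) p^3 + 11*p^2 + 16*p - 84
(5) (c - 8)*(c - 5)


(1) = k^4 - 5*k^3 - 2*k^2 + 24*k
(2) = a^3 - 6*sqrt(2)*a^2 - 4*a^2 - 21*a + 24*sqrt(2)*a + 126*sqrt(2)
(3) = (u - 7)*(u + 6)*(-I*u - I)
(4) = (p - 2)*(p + 6)*(p + 7)
(5) = c^2 - 13*c + 40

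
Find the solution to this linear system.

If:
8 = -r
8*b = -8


Then:
b = -1
r = -8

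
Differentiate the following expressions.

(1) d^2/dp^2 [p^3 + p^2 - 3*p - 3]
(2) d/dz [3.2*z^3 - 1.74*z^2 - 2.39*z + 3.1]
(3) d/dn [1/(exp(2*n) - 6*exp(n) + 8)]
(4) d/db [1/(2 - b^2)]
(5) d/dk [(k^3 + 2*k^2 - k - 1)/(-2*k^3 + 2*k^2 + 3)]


(1) = 6*p + 2
(2) = 9.6*z^2 - 3.48*z - 2.39
(3) = 2*(3 - exp(n))*exp(n)/(exp(2*n) - 6*exp(n) + 8)^2
(4) = 2*b/(b^2 - 2)^2
(5) = (6*k^4 - 4*k^3 + 5*k^2 + 16*k - 3)/(4*k^6 - 8*k^5 + 4*k^4 - 12*k^3 + 12*k^2 + 9)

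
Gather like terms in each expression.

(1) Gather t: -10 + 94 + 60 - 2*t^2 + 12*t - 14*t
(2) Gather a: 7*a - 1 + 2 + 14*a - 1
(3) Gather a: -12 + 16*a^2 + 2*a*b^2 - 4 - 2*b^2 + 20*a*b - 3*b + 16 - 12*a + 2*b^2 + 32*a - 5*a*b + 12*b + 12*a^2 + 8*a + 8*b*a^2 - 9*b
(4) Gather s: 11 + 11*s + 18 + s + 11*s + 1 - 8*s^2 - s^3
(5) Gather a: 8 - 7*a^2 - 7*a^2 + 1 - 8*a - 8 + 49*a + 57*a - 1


(1) = -2*t^2 - 2*t + 144
(2) = 21*a
(3) = a^2*(8*b + 28) + a*(2*b^2 + 15*b + 28)
(4) = -s^3 - 8*s^2 + 23*s + 30
(5) = -14*a^2 + 98*a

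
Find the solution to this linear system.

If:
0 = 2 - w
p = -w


Then:
p = -2
w = 2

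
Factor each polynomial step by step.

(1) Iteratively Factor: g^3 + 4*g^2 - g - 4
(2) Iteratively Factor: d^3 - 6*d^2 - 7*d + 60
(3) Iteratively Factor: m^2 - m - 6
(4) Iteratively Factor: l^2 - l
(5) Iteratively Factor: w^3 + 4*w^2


(1) = (g + 1)*(g^2 + 3*g - 4) = (g - 1)*(g + 1)*(g + 4)
(2) = (d - 5)*(d^2 - d - 12) = (d - 5)*(d + 3)*(d - 4)
(3) = (m - 3)*(m + 2)
(4) = (l)*(l - 1)
(5) = (w)*(w^2 + 4*w) = w^2*(w + 4)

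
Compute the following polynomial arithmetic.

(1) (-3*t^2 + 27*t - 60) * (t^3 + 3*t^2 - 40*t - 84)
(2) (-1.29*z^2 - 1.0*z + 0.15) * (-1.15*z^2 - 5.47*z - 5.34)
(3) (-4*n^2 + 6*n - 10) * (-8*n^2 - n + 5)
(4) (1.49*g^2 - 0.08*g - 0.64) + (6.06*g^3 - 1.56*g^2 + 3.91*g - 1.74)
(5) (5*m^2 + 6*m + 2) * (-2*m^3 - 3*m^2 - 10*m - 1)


(1) = -3*t^5 + 18*t^4 + 141*t^3 - 1008*t^2 + 132*t + 5040
(2) = 1.4835*z^4 + 8.2063*z^3 + 12.1861*z^2 + 4.5195*z - 0.801
(3) = 32*n^4 - 44*n^3 + 54*n^2 + 40*n - 50
(4) = 6.06*g^3 - 0.07*g^2 + 3.83*g - 2.38
(5) = -10*m^5 - 27*m^4 - 72*m^3 - 71*m^2 - 26*m - 2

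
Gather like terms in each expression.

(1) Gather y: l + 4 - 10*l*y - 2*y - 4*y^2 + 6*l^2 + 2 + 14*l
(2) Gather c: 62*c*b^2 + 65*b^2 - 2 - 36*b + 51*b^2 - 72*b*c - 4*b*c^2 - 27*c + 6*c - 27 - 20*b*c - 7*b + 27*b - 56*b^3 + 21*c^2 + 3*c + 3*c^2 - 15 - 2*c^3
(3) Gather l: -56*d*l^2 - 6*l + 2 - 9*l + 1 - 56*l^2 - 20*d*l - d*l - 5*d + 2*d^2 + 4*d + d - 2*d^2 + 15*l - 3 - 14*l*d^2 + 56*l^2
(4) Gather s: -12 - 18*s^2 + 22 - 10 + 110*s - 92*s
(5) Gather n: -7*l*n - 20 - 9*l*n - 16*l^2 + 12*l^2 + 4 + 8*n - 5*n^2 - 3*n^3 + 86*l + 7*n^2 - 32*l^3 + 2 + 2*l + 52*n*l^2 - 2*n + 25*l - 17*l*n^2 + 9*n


(1) = 6*l^2 + 15*l - 4*y^2 + y*(-10*l - 2) + 6
(2) = -56*b^3 + 116*b^2 - 16*b - 2*c^3 + c^2*(24 - 4*b) + c*(62*b^2 - 92*b - 18) - 44
(3) = -56*d*l^2 + l*(-14*d^2 - 21*d)
(4) = -18*s^2 + 18*s
(5) = -32*l^3 - 4*l^2 + 113*l - 3*n^3 + n^2*(2 - 17*l) + n*(52*l^2 - 16*l + 15) - 14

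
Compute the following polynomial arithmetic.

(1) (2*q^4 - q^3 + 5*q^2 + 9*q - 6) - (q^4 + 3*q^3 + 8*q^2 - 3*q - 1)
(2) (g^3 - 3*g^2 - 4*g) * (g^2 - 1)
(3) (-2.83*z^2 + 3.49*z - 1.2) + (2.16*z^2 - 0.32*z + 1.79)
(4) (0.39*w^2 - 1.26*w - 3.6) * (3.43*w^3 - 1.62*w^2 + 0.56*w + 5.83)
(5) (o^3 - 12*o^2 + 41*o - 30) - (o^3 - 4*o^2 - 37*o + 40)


(1) = q^4 - 4*q^3 - 3*q^2 + 12*q - 5
(2) = g^5 - 3*g^4 - 5*g^3 + 3*g^2 + 4*g
(3) = -0.67*z^2 + 3.17*z + 0.59
(4) = 1.3377*w^5 - 4.9536*w^4 - 10.0884*w^3 + 7.4001*w^2 - 9.3618*w - 20.988
(5) = -8*o^2 + 78*o - 70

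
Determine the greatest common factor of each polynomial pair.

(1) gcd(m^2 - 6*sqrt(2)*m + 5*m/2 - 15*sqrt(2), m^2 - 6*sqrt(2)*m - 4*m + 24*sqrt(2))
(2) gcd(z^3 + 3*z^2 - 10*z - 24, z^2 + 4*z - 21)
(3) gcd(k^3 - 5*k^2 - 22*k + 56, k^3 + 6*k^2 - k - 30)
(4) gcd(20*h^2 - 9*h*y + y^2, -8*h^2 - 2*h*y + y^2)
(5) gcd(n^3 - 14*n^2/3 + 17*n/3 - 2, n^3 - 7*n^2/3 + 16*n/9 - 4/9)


(1) = gcd((m + 5/2)*(m - 6*sqrt(2)), (m - 4)*(m - 6*sqrt(2))) = m - 6*sqrt(2)
(2) = gcd((z - 3)*(z + 2)*(z + 4), (z - 3)*(z + 7)) = z - 3
(3) = k - 2
(4) = gcd((-5*h + y)*(-4*h + y), (-4*h + y)*(2*h + y)) = -4*h + y
(5) = gcd((n - 3)*(n - 1)*(n - 2/3), (n - 1)*(n - 2/3)^2) = n^2 - 5*n/3 + 2/3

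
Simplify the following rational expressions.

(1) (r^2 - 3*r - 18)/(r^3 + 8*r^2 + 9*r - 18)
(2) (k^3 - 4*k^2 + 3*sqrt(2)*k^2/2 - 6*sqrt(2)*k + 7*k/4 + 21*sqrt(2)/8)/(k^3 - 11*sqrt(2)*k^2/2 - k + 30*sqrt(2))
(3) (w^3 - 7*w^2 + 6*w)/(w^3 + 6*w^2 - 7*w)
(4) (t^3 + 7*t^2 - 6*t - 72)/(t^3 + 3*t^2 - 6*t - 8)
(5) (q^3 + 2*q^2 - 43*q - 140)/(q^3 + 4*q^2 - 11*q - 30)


(1) = (r - 6)/(r^2 + 5*r - 6)
(2) = (16*k^2 - 64*k + 28)/(16*k^2 - 112*sqrt(2)*k + 320)
(3) = (w - 6)/(w + 7)
(4) = (t^2 + 3*t - 18)/(t^2 - t - 2)
(5) = (q^2 - 3*q - 28)/(q^2 - q - 6)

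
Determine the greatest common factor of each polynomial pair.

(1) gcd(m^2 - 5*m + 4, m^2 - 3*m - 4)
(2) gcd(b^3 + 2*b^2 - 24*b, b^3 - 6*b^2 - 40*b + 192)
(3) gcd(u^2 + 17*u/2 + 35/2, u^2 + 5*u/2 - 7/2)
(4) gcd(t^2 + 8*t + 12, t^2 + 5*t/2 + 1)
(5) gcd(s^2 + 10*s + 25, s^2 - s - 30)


(1) = m - 4
(2) = gcd(b*(b - 4)*(b + 6), (b - 8)*(b - 4)*(b + 6)) = b^2 + 2*b - 24
(3) = u + 7/2
(4) = t + 2
(5) = s + 5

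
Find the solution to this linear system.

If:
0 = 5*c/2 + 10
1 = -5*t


Then:
c = -4
t = -1/5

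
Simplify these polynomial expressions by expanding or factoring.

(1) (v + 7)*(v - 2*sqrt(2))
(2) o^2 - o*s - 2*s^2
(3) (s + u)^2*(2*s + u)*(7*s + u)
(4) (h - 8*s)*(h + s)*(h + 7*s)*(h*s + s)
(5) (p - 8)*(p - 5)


(1) = v^2 - 2*sqrt(2)*v + 7*v - 14*sqrt(2)
(2) = (o - 2*s)*(o + s)
(3) = 14*s^4 + 37*s^3*u + 33*s^2*u^2 + 11*s*u^3 + u^4
(4) = h^4*s + h^3*s - 57*h^2*s^3 - 56*h*s^4 - 57*h*s^3 - 56*s^4
(5) = p^2 - 13*p + 40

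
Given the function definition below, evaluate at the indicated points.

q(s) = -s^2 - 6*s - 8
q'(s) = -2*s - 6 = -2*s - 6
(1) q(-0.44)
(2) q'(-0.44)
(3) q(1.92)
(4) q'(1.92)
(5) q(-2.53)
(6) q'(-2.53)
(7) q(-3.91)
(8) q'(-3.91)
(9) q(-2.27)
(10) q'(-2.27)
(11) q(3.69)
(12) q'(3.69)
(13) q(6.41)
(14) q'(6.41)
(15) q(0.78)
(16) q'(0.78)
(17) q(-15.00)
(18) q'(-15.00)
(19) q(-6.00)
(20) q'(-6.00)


(1) = -5.55
(2) = -5.12
(3) = -23.21
(4) = -9.84
(5) = 0.78
(6) = -0.94
(7) = 0.17
(8) = 1.82
(9) = 0.47
(10) = -1.46
(11) = -43.76
(12) = -13.38
(13) = -87.55
(14) = -18.82
(15) = -13.29
(16) = -7.56
(17) = -143.00
(18) = 24.00
(19) = -8.00
(20) = 6.00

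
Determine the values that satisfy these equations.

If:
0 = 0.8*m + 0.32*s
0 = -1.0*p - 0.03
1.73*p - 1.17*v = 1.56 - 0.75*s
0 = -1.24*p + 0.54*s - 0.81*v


Then:
m = 22.21
p = -0.03
s = -55.52
v = -36.97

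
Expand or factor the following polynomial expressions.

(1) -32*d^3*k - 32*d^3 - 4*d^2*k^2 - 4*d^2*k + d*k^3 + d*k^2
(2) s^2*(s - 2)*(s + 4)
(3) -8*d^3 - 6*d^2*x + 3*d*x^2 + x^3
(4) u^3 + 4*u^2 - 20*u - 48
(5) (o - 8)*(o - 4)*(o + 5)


(1) = (-8*d + k)*(4*d + k)*(d*k + d)
(2) = s^4 + 2*s^3 - 8*s^2
(3) = (-2*d + x)*(d + x)*(4*d + x)
(4) = (u - 4)*(u + 2)*(u + 6)
(5) = o^3 - 7*o^2 - 28*o + 160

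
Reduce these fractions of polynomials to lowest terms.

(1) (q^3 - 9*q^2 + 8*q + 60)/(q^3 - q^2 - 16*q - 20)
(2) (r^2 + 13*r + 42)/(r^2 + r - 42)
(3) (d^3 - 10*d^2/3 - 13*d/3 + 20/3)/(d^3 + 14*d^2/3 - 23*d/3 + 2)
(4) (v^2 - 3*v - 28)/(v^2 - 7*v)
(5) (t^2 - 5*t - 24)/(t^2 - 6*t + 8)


(1) = (q - 6)/(q + 2)
(2) = (r + 6)/(r - 6)
(3) = (3*d^2 - 7*d - 20)/(3*d^2 + 17*d - 6)
(4) = (v + 4)/v
(5) = (t^2 - 5*t - 24)/(t^2 - 6*t + 8)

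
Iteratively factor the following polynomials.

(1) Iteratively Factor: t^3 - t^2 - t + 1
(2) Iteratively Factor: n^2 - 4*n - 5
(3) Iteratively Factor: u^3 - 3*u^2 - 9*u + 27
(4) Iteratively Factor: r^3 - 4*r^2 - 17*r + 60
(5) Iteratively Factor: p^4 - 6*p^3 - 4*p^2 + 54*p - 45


(1) = (t + 1)*(t^2 - 2*t + 1) = (t - 1)*(t + 1)*(t - 1)
(2) = (n + 1)*(n - 5)
(3) = (u - 3)*(u^2 - 9) = (u - 3)^2*(u + 3)
(4) = (r + 4)*(r^2 - 8*r + 15) = (r - 3)*(r + 4)*(r - 5)
(5) = (p + 3)*(p^3 - 9*p^2 + 23*p - 15) = (p - 5)*(p + 3)*(p^2 - 4*p + 3) = (p - 5)*(p - 3)*(p + 3)*(p - 1)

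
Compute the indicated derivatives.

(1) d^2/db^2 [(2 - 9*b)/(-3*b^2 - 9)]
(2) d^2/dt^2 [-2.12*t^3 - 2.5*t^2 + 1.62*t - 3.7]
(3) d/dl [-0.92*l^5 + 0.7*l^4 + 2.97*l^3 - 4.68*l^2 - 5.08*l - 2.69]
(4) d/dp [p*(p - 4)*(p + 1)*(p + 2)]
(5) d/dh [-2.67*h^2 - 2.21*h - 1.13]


(1) = 2*(4*b^2*(9*b - 2) + (2 - 27*b)*(b^2 + 3))/(3*(b^2 + 3)^3)
(2) = -12.72*t - 5.0
(3) = -4.6*l^4 + 2.8*l^3 + 8.91*l^2 - 9.36*l - 5.08
(4) = 4*p^3 - 3*p^2 - 20*p - 8
(5) = -5.34*h - 2.21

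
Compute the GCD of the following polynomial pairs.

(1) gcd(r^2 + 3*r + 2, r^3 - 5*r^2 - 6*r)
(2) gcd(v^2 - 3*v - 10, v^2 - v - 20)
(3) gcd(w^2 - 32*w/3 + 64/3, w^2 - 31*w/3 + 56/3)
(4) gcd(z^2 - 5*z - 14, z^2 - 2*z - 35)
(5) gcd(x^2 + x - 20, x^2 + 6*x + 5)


(1) = gcd((r + 1)*(r + 2), r*(r - 6)*(r + 1)) = r + 1
(2) = gcd((v - 5)*(v + 2), (v - 5)*(v + 4)) = v - 5
(3) = gcd((w - 8)*(w - 8/3), (w - 8)*(w - 7/3)) = w - 8
(4) = z - 7
(5) = gcd((x - 4)*(x + 5), (x + 1)*(x + 5)) = x + 5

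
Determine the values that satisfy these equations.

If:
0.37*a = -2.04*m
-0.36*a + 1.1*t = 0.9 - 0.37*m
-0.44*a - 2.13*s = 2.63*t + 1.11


Then:
a = 2.57546195340296*t - 2.10719614369333
m = 0.382187535865947 - 0.467118099391714*t
s = -1.76676209366071*t - 0.0858374163262601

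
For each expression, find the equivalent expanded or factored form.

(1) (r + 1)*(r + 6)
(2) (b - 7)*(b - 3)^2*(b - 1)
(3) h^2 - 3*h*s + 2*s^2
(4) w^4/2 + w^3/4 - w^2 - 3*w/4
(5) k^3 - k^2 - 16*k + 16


(1) = r^2 + 7*r + 6
(2) = b^4 - 14*b^3 + 64*b^2 - 114*b + 63
(3) = (h - 2*s)*(h - s)
(4) = w*(w/2 + 1/2)*(w - 3/2)*(w + 1)
(5) = (k - 4)*(k - 1)*(k + 4)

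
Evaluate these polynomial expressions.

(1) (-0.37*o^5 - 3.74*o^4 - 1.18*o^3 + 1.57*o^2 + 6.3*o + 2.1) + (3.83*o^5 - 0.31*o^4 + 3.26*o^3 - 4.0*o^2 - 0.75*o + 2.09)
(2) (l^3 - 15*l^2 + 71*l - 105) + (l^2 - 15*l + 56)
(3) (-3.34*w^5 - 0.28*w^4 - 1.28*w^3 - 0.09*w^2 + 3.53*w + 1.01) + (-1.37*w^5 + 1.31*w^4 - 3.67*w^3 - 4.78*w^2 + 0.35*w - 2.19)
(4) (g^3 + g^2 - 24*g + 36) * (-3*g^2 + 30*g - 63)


(1) = 3.46*o^5 - 4.05*o^4 + 2.08*o^3 - 2.43*o^2 + 5.55*o + 4.19
(2) = l^3 - 14*l^2 + 56*l - 49
(3) = -4.71*w^5 + 1.03*w^4 - 4.95*w^3 - 4.87*w^2 + 3.88*w - 1.18
(4) = -3*g^5 + 27*g^4 + 39*g^3 - 891*g^2 + 2592*g - 2268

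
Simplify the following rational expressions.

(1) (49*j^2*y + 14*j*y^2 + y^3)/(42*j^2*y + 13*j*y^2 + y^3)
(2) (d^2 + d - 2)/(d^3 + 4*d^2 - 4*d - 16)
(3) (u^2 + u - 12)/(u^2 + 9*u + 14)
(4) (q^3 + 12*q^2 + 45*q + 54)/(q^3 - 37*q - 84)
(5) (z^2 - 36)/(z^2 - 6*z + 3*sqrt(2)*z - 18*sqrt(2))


(1) = (7*j + y)/(6*j + y)
(2) = (d - 1)/(d^2 + 2*d - 8)
(3) = (u^2 + u - 12)/(u^2 + 9*u + 14)
(4) = (q^2 + 9*q + 18)/(q^2 - 3*q - 28)
(5) = (z + 6)/(z + 3*sqrt(2))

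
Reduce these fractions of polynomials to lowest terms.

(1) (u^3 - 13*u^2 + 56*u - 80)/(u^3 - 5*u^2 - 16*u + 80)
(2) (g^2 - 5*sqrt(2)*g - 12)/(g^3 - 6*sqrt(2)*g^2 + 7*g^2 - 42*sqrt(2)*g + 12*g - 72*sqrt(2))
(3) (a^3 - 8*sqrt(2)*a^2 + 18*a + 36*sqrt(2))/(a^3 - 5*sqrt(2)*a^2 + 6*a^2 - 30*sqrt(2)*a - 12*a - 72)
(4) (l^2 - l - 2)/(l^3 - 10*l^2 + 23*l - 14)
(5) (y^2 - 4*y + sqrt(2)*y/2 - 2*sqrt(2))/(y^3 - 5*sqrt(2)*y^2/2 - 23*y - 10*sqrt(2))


(1) = (u - 4)/(u + 4)
(2) = (g + sqrt(2))/(g^2 + 7*g + 12)
(3) = (a - 3*sqrt(2))/(a + 6)
(4) = (l + 1)/(l^2 - 8*l + 7)
(5) = (4*y - 16)/(4*y^2 - 12*sqrt(2)*y - 80)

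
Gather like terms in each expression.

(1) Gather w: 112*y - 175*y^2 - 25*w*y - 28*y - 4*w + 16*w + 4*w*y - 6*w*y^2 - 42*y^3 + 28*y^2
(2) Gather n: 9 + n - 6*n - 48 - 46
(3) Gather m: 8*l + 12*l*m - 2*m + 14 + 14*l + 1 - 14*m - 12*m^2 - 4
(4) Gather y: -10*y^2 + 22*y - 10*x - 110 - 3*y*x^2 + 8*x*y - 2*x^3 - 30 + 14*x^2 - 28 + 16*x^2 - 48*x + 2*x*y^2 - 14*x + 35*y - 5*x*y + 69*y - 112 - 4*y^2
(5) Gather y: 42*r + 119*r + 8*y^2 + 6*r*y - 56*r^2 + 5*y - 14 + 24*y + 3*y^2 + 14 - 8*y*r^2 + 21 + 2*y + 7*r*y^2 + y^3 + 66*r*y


(1) = w*(-6*y^2 - 21*y + 12) - 42*y^3 - 147*y^2 + 84*y
(2) = -5*n - 85
(3) = 22*l - 12*m^2 + m*(12*l - 16) + 11
(4) = -2*x^3 + 30*x^2 - 72*x + y^2*(2*x - 14) + y*(-3*x^2 + 3*x + 126) - 280
(5) = -56*r^2 + 161*r + y^3 + y^2*(7*r + 11) + y*(-8*r^2 + 72*r + 31) + 21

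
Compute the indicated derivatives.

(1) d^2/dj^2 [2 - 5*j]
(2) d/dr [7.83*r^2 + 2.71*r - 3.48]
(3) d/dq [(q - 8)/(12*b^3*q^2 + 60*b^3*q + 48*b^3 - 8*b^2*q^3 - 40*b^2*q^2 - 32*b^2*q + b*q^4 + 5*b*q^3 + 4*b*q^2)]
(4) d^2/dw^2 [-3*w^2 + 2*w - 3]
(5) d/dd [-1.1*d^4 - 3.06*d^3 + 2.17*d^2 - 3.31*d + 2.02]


(1) = 0
(2) = 15.66*r + 2.71
(3) = (12*b^2*q^2 + 60*b^2*q + 48*b^2 - 8*b*q^3 - 40*b*q^2 - 32*b*q + q^4 + 5*q^3 + 4*q^2 - (q - 8)*(24*b^2*q + 60*b^2 - 24*b*q^2 - 80*b*q - 32*b + 4*q^3 + 15*q^2 + 8*q))/(b*(12*b^2*q^2 + 60*b^2*q + 48*b^2 - 8*b*q^3 - 40*b*q^2 - 32*b*q + q^4 + 5*q^3 + 4*q^2)^2)
(4) = -6
(5) = -4.4*d^3 - 9.18*d^2 + 4.34*d - 3.31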